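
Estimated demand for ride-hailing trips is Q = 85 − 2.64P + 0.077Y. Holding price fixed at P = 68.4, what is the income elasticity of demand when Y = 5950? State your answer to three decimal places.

1.264

At P = 68.4, Y = 5950: Q = 362.574.
Holding P constant, ∂Q/∂Y = 0.077.
η_Y = (∂Q/∂Y)·(Y/Q) = 0.077 × (5950/362.574) = 1.264.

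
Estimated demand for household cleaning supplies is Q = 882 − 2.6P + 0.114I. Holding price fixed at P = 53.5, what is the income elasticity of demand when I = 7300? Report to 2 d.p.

At P = 53.5, I = 7300: Q = 1575.100.
Holding P constant, ∂Q/∂I = 0.114.
η_I = (∂Q/∂I)·(I/Q) = 0.114 × (7300/1575.100) = 0.53.

0.53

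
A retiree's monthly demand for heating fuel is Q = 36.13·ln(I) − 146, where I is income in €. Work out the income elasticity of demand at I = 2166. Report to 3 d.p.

0.275

At I = 2166: Q = 131.501.
dQ/dI = 36.13/I = 0.0166805 at this income.
η = (dQ/dI)·(I/Q) = 0.0166805 × (2166/131.501) = 0.275.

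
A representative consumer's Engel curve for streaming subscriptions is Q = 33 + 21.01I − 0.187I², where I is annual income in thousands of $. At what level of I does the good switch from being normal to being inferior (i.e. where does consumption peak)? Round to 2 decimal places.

dQ/dI = 21.01 − 0.374I.
The good is inferior where dQ/dI < 0. Setting dQ/dI = 0 gives I = 21.01 / 0.374 = 56.18.

56.18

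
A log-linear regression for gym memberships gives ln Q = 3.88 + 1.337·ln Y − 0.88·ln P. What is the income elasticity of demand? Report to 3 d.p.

In a log-linear demand, the coefficient on ln Y is the income elasticity.
So η = 1.337.

1.337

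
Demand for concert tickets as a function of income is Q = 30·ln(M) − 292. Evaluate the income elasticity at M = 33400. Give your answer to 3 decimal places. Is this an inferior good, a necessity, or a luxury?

At M = 33400: Q = 20.489.
dQ/dM = 30/M = 0.000898204 at this income.
η = (dQ/dM)·(M/Q) = 0.000898204 × (33400/20.489) = 1.464.
Since η > 1, the good is a luxury.

1.464 (luxury)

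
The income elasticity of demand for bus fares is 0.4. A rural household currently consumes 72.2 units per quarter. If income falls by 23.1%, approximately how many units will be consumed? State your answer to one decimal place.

65.5

%ΔQ ≈ η × %ΔI = 0.4 × (-23.1%) = -9.24%.
New Q ≈ 72.2 × (1 − 0.0924) = 65.5.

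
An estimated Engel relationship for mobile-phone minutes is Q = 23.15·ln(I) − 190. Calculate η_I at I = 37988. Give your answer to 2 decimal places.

At I = 37988: Q = 54.117.
dQ/dI = 23.15/I = 0.000609403 at this income.
η = (dQ/dI)·(I/Q) = 0.000609403 × (37988/54.117) = 0.43.

0.43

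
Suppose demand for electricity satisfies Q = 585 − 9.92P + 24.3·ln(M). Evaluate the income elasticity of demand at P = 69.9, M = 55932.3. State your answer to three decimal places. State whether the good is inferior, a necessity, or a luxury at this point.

0.155 (necessity)

At P = 69.9, M = 55932.3: Q = 157.237.
Holding P constant, ∂Q/∂M = 24.3/M = 0.000434454.
η_M = (∂Q/∂M)·(M/Q) = 0.000434454 × (55932.3/157.237) = 0.155.
Since 0 < η < 1, this is a necessity.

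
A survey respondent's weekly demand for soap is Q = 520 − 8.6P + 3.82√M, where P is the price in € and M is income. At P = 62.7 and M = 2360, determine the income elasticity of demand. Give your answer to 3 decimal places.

0.558

At P = 62.7, M = 2360: Q = 166.355.
Holding P constant, ∂Q/∂M = 3.82/(2√M) = 0.0393167.
η_M = (∂Q/∂M)·(M/Q) = 0.0393167 × (2360/166.355) = 0.558.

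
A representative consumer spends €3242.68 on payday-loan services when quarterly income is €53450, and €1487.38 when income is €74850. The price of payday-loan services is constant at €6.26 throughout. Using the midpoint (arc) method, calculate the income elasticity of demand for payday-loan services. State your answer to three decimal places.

With a constant price, Q₁ = 3242.68/6.26 = 518.000 and Q₂ = 1487.38/6.26 = 237.601 (equivalently, work directly with expenditure since P cancels).
Midpoint %ΔQ = (1487.38 − 3242.68)/2365.03 = -0.74219; midpoint %ΔI = (74850 − 53450)/64150 = 0.33359.
η = -0.74219 / 0.33359 = -2.225.

-2.225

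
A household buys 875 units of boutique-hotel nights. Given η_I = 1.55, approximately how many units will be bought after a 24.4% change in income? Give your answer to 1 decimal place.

1205.9

%ΔQ ≈ η × %ΔI = 1.55 × 24.4% = 37.82%.
New Q ≈ 875 × (1 + 0.3782) = 1205.9.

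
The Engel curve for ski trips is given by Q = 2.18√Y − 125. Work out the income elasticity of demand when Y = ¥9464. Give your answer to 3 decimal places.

At Y = 9464: Q = 87.077.
dQ/dY = 2.18/(2√Y) = 0.0112044 at this income.
η = (dQ/dY)·(Y/Q) = 0.0112044 × (9464/87.077) = 1.218.

1.218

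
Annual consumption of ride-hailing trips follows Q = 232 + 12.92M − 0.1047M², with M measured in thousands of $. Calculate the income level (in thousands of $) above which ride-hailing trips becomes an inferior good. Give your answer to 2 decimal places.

dQ/dM = 12.92 − 0.2094M.
The good is inferior where dQ/dM < 0. Setting dQ/dM = 0 gives M = 12.92 / 0.2094 = 61.70.

61.70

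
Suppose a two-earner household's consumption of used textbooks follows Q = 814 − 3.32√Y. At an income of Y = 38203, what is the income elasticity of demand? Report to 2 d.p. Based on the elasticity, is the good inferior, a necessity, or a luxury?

At Y = 38203: Q = 165.086.
dQ/dY = -3.32/(2√Y) = -0.00849297 at this income.
η = (dQ/dY)·(Y/Q) = -0.00849297 × (38203/165.086) = -1.97.
Since η < 0, the good is an inferior good.

-1.97 (inferior good)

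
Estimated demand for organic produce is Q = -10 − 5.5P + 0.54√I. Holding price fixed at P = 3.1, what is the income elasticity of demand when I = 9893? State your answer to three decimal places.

At P = 3.1, I = 9893: Q = 26.660.
Holding P constant, ∂Q/∂I = 0.54/(2√I) = 0.00271456.
η_I = (∂Q/∂I)·(I/Q) = 0.00271456 × (9893/26.660) = 1.007.

1.007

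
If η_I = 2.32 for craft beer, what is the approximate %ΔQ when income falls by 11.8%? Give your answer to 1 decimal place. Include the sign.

-27.4%

%ΔQ ≈ η × %ΔI = 2.32 × (-11.8%) = -27.4%.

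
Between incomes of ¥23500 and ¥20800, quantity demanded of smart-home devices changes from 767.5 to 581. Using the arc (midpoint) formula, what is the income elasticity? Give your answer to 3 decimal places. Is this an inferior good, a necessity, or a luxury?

2.269 (luxury)

ΔQ = 581 − 767.5 = -186.5; midpoint Q̄ = (767.5 + 581)/2 = 674.25.
ΔI = 20800 − 23500 = -2700; midpoint Ī = (23500 + 20800)/2 = 22150.
η = (ΔQ/Q̄) ÷ (ΔI/Ī) = (-186.5/674.25) ÷ (-2700/22150) = 2.269.
η > 1 ⇒ luxury.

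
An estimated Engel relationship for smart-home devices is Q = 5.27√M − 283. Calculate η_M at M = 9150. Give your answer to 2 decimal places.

At M = 9150: Q = 221.105.
dQ/dM = 5.27/(2√M) = 0.0275467 at this income.
η = (dQ/dM)·(M/Q) = 0.0275467 × (9150/221.105) = 1.14.

1.14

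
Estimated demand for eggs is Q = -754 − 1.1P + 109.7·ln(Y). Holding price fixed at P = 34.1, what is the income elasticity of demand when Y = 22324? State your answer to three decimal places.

At P = 34.1, Y = 22324: Q = 306.962.
Holding P constant, ∂Q/∂Y = 109.7/Y = 0.00491399.
η_Y = (∂Q/∂Y)·(Y/Q) = 0.00491399 × (22324/306.962) = 0.357.

0.357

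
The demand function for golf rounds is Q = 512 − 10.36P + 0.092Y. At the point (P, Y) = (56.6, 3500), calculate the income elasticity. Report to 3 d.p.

1.300

At P = 56.6, Y = 3500: Q = 247.624.
Holding P constant, ∂Q/∂Y = 0.092.
η_Y = (∂Q/∂Y)·(Y/Q) = 0.092 × (3500/247.624) = 1.300.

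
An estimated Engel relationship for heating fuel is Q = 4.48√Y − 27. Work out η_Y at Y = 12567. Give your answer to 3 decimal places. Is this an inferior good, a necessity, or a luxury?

0.528 (necessity)

At Y = 12567: Q = 475.220.
dQ/dY = 4.48/(2√Y) = 0.0199817 at this income.
η = (dQ/dY)·(Y/Q) = 0.0199817 × (12567/475.220) = 0.528.
Since 0 < η < 1, the good is a necessity.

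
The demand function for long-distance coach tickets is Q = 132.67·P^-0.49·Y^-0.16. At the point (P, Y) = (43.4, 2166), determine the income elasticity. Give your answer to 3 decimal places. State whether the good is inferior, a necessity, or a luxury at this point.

-0.160 (inferior good)

For a multiplicative demand Q = A·P^α·Y^β, the income elasticity is β everywhere.
Here β = -0.16, so η = -0.160.
Since η < 0, this is an inferior good.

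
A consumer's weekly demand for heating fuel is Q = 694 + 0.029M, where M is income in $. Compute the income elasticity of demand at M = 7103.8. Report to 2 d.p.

At M = 7103.8: Q = 900.010.
dQ/dM = 0.029.
η = (dQ/dM)·(M/Q) = 0.029 × (7103.8/900.010) = 0.23.

0.23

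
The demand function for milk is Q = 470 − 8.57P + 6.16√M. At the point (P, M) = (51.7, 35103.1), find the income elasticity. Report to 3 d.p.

0.489

At P = 51.7, M = 35103.1: Q = 1181.058.
Holding P constant, ∂Q/∂M = 6.16/(2√M) = 0.0164391.
η_M = (∂Q/∂M)·(M/Q) = 0.0164391 × (35103.1/1181.058) = 0.489.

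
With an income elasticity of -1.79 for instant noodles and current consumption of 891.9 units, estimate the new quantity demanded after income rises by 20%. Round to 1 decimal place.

572.6

%ΔQ ≈ η × %ΔI = -1.79 × 20% = -35.8%.
New Q ≈ 891.9 × (1 − 0.358) = 572.6.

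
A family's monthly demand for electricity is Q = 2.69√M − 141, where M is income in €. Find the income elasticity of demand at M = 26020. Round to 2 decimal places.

At M = 26020: Q = 292.916.
dQ/dM = 2.69/(2√M) = 0.00833813 at this income.
η = (dQ/dM)·(M/Q) = 0.00833813 × (26020/292.916) = 0.74.

0.74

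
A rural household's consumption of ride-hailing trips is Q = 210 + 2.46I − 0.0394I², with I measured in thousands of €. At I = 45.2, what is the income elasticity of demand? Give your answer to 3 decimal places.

-0.207

At I = 45.2: Q = 240.6962.
dQ/dI = 2.46 − 0.0788I = -1.10176.
η = (dQ/dI)·(I/Q) = -1.10176 × (45.2/240.6962) = -0.207.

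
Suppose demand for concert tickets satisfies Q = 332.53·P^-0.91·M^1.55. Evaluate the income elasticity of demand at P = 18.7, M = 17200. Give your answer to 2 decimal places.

1.55

For a multiplicative demand Q = A·P^α·M^β, the income elasticity is β everywhere.
Here β = 1.55, so η = 1.55.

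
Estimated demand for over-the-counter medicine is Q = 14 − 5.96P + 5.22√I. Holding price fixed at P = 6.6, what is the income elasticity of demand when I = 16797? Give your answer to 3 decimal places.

At P = 6.6, I = 16797: Q = 651.193.
Holding P constant, ∂Q/∂I = 5.22/(2√I) = 0.0201384.
η_I = (∂Q/∂I)·(I/Q) = 0.0201384 × (16797/651.193) = 0.519.

0.519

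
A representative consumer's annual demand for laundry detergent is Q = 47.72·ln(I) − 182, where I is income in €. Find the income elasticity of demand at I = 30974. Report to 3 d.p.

At I = 30974: Q = 311.468.
dQ/dI = 47.72/I = 0.00154065 at this income.
η = (dQ/dI)·(I/Q) = 0.00154065 × (30974/311.468) = 0.153.

0.153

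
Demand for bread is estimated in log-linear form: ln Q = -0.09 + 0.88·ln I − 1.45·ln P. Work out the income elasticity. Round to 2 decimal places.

In a log-linear demand, the coefficient on ln I is the income elasticity.
So η = 0.88.

0.88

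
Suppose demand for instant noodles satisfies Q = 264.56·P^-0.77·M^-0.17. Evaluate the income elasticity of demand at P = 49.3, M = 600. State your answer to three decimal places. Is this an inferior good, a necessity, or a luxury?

-0.170 (inferior good)

For a multiplicative demand Q = A·P^α·M^β, the income elasticity is β everywhere.
Here β = -0.17, so η = -0.170.
Since η < 0, this is an inferior good.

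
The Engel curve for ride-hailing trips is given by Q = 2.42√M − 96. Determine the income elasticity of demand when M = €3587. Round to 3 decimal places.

1.481

At M = 3587: Q = 48.938.
dQ/dM = 2.42/(2√M) = 0.0202032 at this income.
η = (dQ/dM)·(M/Q) = 0.0202032 × (3587/48.938) = 1.481.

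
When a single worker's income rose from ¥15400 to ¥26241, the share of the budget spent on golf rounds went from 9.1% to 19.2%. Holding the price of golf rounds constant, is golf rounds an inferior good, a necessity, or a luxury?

luxury

The budget share rises as income rises, so η > 1.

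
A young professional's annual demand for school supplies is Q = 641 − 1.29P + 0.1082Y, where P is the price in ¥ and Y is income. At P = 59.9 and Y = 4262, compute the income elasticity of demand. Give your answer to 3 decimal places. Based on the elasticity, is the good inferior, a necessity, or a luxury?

0.450 (necessity)

At P = 59.9, Y = 4262: Q = 1024.877.
Holding P constant, ∂Q/∂Y = 0.1082.
η_Y = (∂Q/∂Y)·(Y/Q) = 0.1082 × (4262/1024.877) = 0.450.
Since 0 < η < 1, this is a necessity.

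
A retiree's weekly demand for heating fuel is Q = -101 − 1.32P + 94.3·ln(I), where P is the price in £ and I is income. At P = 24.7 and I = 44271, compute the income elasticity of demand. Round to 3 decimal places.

0.108

At P = 24.7, I = 44271: Q = 875.225.
Holding P constant, ∂Q/∂I = 94.3/I = 0.00213006.
η_I = (∂Q/∂I)·(I/Q) = 0.00213006 × (44271/875.225) = 0.108.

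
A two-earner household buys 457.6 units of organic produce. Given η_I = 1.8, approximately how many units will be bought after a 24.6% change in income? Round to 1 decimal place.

660.2

%ΔQ ≈ η × %ΔI = 1.8 × 24.6% = 44.28%.
New Q ≈ 457.6 × (1 + 0.4428) = 660.2.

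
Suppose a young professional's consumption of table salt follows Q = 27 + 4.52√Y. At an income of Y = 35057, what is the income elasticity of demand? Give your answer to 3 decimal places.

0.485

At Y = 35057: Q = 873.303.
dQ/dY = 4.52/(2√Y) = 0.0120704 at this income.
η = (dQ/dY)·(Y/Q) = 0.0120704 × (35057/873.303) = 0.485.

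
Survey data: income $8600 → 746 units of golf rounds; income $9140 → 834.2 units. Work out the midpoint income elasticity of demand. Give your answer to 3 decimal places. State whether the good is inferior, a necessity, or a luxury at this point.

1.834 (luxury)

ΔQ = 834.2 − 746 = 88.2; midpoint Q̄ = (746 + 834.2)/2 = 790.1.
ΔI = 9140 − 8600 = 540; midpoint Ī = (8600 + 9140)/2 = 8870.
η = (ΔQ/Q̄) ÷ (ΔI/Ī) = (88.2/790.1) ÷ (540/8870) = 1.834.
η > 1 ⇒ luxury.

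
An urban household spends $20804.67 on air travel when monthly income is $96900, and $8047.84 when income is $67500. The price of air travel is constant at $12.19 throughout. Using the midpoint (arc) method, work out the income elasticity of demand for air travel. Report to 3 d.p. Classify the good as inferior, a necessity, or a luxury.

2.472 (luxury)

With a constant price, Q₁ = 20804.67/12.19 = 1706.700 and Q₂ = 8047.84/12.19 = 660.200 (equivalently, work directly with expenditure since P cancels).
Midpoint %ΔQ = (8047.84 − 20804.67)/14426.26 = -0.88428; midpoint %ΔI = (67500 − 96900)/82200 = -0.35766.
η = -0.88428 / -0.35766 = 2.472.
η > 1 ⇒ luxury.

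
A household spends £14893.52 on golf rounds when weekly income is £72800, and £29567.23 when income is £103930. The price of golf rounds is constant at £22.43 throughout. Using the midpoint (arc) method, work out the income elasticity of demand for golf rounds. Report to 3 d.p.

With a constant price, Q₁ = 14893.52/22.43 = 664.000 and Q₂ = 29567.23/22.43 = 1318.200 (equivalently, work directly with expenditure since P cancels).
Midpoint %ΔQ = (29567.23 − 14893.52)/22230.38 = 0.66007; midpoint %ΔI = (103930 − 72800)/88365 = 0.35229.
η = 0.66007 / 0.35229 = 1.874.

1.874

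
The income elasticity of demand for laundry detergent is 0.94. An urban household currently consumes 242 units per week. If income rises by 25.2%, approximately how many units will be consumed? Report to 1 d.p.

%ΔQ ≈ η × %ΔI = 0.94 × 25.2% = 23.688%.
New Q ≈ 242 × (1 + 0.23688) = 299.3.

299.3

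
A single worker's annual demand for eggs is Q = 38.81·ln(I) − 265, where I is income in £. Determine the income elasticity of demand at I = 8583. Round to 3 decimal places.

At I = 8583: Q = 86.523.
dQ/dI = 38.81/I = 0.00452173 at this income.
η = (dQ/dI)·(I/Q) = 0.00452173 × (8583/86.523) = 0.449.

0.449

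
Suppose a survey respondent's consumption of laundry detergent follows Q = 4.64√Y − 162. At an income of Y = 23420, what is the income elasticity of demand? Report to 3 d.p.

At Y = 23420: Q = 548.087.
dQ/dY = 4.64/(2√Y) = 0.0151598 at this income.
η = (dQ/dY)·(Y/Q) = 0.0151598 × (23420/548.087) = 0.648.

0.648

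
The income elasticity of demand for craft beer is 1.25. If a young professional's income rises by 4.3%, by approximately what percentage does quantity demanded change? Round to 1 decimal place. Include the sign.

5.4%

%ΔQ ≈ η × %ΔI = 1.25 × 4.3% = 5.4%.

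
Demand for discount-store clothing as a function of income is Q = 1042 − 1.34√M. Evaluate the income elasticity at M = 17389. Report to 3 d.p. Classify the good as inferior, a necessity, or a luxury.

At M = 17389: Q = 865.298.
dQ/dM = -1.34/(2√M) = -0.00508086 at this income.
η = (dQ/dM)·(M/Q) = -0.00508086 × (17389/865.298) = -0.102.
Since η < 0, the good is an inferior good.

-0.102 (inferior good)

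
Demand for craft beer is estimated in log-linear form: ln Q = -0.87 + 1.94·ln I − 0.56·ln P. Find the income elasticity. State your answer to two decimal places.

1.94

In a log-linear demand, the coefficient on ln I is the income elasticity.
So η = 1.94.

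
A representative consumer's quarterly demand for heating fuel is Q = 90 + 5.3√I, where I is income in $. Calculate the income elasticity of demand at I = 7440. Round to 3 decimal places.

At I = 7440: Q = 547.154.
dQ/dI = 5.3/(2√I) = 0.0307227 at this income.
η = (dQ/dI)·(I/Q) = 0.0307227 × (7440/547.154) = 0.418.

0.418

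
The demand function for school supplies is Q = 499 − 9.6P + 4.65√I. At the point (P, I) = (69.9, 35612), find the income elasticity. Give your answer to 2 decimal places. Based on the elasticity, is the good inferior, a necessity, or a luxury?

0.62 (necessity)

At P = 69.9, I = 35612: Q = 705.468.
Holding P constant, ∂Q/∂I = 4.65/(2√I) = 0.0123204.
η_I = (∂Q/∂I)·(I/Q) = 0.0123204 × (35612/705.468) = 0.62.
Since 0 < η < 1, this is a necessity.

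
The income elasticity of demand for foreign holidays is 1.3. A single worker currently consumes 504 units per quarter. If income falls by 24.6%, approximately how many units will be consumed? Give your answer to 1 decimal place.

342.8

%ΔQ ≈ η × %ΔI = 1.3 × (-24.6%) = -31.98%.
New Q ≈ 504 × (1 − 0.3198) = 342.8.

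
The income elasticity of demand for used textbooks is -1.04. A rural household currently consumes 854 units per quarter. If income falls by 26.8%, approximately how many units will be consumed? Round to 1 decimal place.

1092.0

%ΔQ ≈ η × %ΔI = -1.04 × (-26.8%) = 27.872%.
New Q ≈ 854 × (1 + 0.27872) = 1092.0.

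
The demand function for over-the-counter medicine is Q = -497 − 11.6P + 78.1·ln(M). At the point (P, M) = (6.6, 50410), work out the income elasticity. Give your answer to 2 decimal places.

0.29

At P = 6.6, M = 50410: Q = 272.102.
Holding P constant, ∂Q/∂M = 78.1/M = 0.0015493.
η_M = (∂Q/∂M)·(M/Q) = 0.0015493 × (50410/272.102) = 0.29.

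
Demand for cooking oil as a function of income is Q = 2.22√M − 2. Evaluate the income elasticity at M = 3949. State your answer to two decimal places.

0.51

At M = 3949: Q = 137.507.
dQ/dM = 2.22/(2√M) = 0.0176636 at this income.
η = (dQ/dM)·(M/Q) = 0.0176636 × (3949/137.507) = 0.51.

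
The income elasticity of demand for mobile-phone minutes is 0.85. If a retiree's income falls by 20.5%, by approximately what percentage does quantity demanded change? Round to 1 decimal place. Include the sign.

-17.4%

%ΔQ ≈ η × %ΔI = 0.85 × (-20.5%) = -17.4%.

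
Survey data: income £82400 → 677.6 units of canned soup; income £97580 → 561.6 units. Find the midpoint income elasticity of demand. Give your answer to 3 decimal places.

ΔQ = 561.6 − 677.6 = -116; midpoint Q̄ = (677.6 + 561.6)/2 = 619.6.
ΔI = 97580 − 82400 = 15180; midpoint Ī = (82400 + 97580)/2 = 89990.
η = (ΔQ/Q̄) ÷ (ΔI/Ī) = (-116/619.6) ÷ (15180/89990) = -1.110.

-1.110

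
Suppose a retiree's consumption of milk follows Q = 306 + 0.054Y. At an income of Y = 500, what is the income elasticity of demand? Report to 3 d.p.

At Y = 500: Q = 333.000.
dQ/dY = 0.054.
η = (dQ/dY)·(Y/Q) = 0.054 × (500/333.000) = 0.081.

0.081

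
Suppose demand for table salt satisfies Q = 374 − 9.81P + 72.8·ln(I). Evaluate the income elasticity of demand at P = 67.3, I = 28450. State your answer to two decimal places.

At P = 67.3, I = 28450: Q = 460.417.
Holding P constant, ∂Q/∂I = 72.8/I = 0.00255888.
η_I = (∂Q/∂I)·(I/Q) = 0.00255888 × (28450/460.417) = 0.16.

0.16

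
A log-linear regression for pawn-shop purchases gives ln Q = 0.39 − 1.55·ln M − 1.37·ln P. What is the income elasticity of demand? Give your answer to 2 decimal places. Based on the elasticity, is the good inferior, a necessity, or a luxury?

-1.55 (inferior good)

In a log-linear demand, the coefficient on ln M is the income elasticity.
So η = -1.55.
η < 0 ⇒ inferior good.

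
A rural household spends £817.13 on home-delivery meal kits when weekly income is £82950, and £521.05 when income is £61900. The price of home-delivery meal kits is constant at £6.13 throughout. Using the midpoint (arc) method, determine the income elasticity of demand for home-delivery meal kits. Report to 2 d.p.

1.52

With a constant price, Q₁ = 817.13/6.13 = 133.300 and Q₂ = 521.05/6.13 = 85.000 (equivalently, work directly with expenditure since P cancels).
Midpoint %ΔQ = (521.05 − 817.13)/669.09 = -0.44251; midpoint %ΔI = (61900 − 82950)/72425 = -0.29065.
η = -0.44251 / -0.29065 = 1.52.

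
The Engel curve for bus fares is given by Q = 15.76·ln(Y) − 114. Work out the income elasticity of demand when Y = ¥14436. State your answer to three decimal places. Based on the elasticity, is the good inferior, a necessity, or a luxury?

0.427 (necessity)

At Y = 14436: Q = 36.941.
dQ/dY = 15.76/Y = 0.00109172 at this income.
η = (dQ/dY)·(Y/Q) = 0.00109172 × (14436/36.941) = 0.427.
Since 0 < η < 1, the good is a necessity.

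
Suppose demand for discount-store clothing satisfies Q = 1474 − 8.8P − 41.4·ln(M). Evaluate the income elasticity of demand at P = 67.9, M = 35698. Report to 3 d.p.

-0.094

At P = 67.9, M = 35698: Q = 442.490.
Holding P constant, ∂Q/∂M = -41.4/M = -0.00115973.
η_M = (∂Q/∂M)·(M/Q) = -0.00115973 × (35698/442.490) = -0.094.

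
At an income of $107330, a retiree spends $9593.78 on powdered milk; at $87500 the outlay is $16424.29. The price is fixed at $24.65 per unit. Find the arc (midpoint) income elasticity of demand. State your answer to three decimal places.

With a constant price, Q₁ = 9593.78/24.65 = 389.200 and Q₂ = 16424.29/24.65 = 666.300 (equivalently, work directly with expenditure since P cancels).
Midpoint %ΔQ = (16424.29 − 9593.78)/13009.04 = 0.52506; midpoint %ΔI = (87500 − 107330)/97415 = -0.20356.
η = 0.52506 / -0.20356 = -2.579.

-2.579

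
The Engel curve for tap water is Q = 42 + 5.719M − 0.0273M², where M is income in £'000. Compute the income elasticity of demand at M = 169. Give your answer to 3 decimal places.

-2.591

At M = 169: Q = 228.7957.
dQ/dM = 5.719 − 0.0546M = -3.50840.
η = (dQ/dM)·(M/Q) = -3.50840 × (169/228.7957) = -2.591.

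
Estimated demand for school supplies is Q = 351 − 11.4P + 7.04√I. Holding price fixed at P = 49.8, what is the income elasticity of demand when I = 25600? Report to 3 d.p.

0.619

At P = 49.8, I = 25600: Q = 909.680.
Holding P constant, ∂Q/∂I = 7.04/(2√I) = 0.022.
η_I = (∂Q/∂I)·(I/Q) = 0.022 × (25600/909.680) = 0.619.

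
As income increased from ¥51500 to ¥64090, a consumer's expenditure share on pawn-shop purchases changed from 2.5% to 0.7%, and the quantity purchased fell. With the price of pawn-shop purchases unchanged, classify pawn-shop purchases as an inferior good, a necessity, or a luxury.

Quantity demanded falls as income rises, so η < 0.

inferior good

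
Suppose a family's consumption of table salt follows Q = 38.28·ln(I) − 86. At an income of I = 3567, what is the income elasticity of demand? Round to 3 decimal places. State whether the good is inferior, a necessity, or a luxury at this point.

At I = 3567: Q = 227.111.
dQ/dI = 38.28/I = 0.0107317 at this income.
η = (dQ/dI)·(I/Q) = 0.0107317 × (3567/227.111) = 0.169.
Since 0 < η < 1, the good is a necessity.

0.169 (necessity)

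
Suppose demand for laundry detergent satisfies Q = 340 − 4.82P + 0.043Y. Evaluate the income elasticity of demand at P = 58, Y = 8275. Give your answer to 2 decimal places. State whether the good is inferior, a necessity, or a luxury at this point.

0.85 (necessity)

At P = 58, Y = 8275: Q = 416.265.
Holding P constant, ∂Q/∂Y = 0.043.
η_Y = (∂Q/∂Y)·(Y/Q) = 0.043 × (8275/416.265) = 0.85.
Since 0 < η < 1, this is a necessity.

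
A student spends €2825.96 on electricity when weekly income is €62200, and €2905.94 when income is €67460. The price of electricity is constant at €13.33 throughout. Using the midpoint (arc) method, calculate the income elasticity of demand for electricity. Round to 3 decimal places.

With a constant price, Q₁ = 2825.96/13.33 = 212.000 and Q₂ = 2905.94/13.33 = 218.000 (equivalently, work directly with expenditure since P cancels).
Midpoint %ΔQ = (2905.94 − 2825.96)/2865.95 = 0.02791; midpoint %ΔI = (67460 − 62200)/64830 = 0.08114.
η = 0.02791 / 0.08114 = 0.344.

0.344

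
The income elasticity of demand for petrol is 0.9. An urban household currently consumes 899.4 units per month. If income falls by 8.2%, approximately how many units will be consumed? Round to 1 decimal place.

833.0

%ΔQ ≈ η × %ΔI = 0.9 × (-8.2%) = -7.38%.
New Q ≈ 899.4 × (1 − 0.0738) = 833.0.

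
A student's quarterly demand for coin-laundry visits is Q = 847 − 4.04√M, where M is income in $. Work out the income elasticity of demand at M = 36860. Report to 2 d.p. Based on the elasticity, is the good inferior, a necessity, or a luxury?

-5.43 (inferior good)

At M = 36860: Q = 71.362.
dQ/dM = -4.04/(2√M) = -0.0105214 at this income.
η = (dQ/dM)·(M/Q) = -0.0105214 × (36860/71.362) = -5.43.
Since η < 0, the good is an inferior good.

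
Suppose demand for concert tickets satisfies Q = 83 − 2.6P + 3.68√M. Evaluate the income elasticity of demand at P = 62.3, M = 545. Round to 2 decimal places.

6.20

At P = 62.3, M = 545: Q = 6.930.
Holding P constant, ∂Q/∂M = 3.68/(2√M) = 0.0788169.
η_M = (∂Q/∂M)·(M/Q) = 0.0788169 × (545/6.930) = 6.20.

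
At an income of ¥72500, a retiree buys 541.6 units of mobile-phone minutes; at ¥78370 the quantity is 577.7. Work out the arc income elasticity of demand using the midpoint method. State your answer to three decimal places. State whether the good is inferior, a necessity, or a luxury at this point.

0.829 (necessity)

ΔQ = 577.7 − 541.6 = 36.1; midpoint Q̄ = (541.6 + 577.7)/2 = 559.65.
ΔI = 78370 − 72500 = 5870; midpoint Ī = (72500 + 78370)/2 = 75435.
η = (ΔQ/Q̄) ÷ (ΔI/Ī) = (36.1/559.65) ÷ (5870/75435) = 0.829.
0 < η < 1 ⇒ necessity.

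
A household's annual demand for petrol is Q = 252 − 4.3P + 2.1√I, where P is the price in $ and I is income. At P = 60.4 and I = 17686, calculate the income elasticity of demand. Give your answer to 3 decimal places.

0.514

At P = 60.4, I = 17686: Q = 271.556.
Holding P constant, ∂Q/∂I = 2.1/(2√I) = 0.00789541.
η_I = (∂Q/∂I)·(I/Q) = 0.00789541 × (17686/271.556) = 0.514.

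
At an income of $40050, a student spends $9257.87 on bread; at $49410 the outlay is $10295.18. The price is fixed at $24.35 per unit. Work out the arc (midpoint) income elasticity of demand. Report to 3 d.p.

0.507

With a constant price, Q₁ = 9257.87/24.35 = 380.200 and Q₂ = 10295.18/24.35 = 422.800 (equivalently, work directly with expenditure since P cancels).
Midpoint %ΔQ = (10295.18 − 9257.87)/9776.53 = 0.10610; midpoint %ΔI = (49410 − 40050)/44730 = 0.20926.
η = 0.10610 / 0.20926 = 0.507.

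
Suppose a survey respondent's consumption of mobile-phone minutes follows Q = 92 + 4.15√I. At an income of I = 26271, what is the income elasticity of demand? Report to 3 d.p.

0.440

At I = 26271: Q = 764.646.
dQ/dI = 4.15/(2√I) = 0.0128021 at this income.
η = (dQ/dI)·(I/Q) = 0.0128021 × (26271/764.646) = 0.440.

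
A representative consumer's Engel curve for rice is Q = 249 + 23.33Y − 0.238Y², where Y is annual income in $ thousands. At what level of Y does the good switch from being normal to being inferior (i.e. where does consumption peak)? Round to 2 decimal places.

49.01

dQ/dY = 23.33 − 0.476Y.
The good is inferior where dQ/dY < 0. Setting dQ/dY = 0 gives Y = 23.33 / 0.476 = 49.01.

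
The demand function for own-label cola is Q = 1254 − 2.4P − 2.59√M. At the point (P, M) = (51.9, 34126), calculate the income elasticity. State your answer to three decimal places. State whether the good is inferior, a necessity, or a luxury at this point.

At P = 51.9, M = 34126: Q = 650.984.
Holding P constant, ∂Q/∂M = -2.59/(2√M) = -0.00701015.
η_M = (∂Q/∂M)·(M/Q) = -0.00701015 × (34126/650.984) = -0.367.
Since η < 0, this is an inferior good.

-0.367 (inferior good)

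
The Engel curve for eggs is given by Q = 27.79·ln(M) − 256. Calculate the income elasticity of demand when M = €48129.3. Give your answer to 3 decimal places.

At M = 48129.3: Q = 43.622.
dQ/dM = 27.79/M = 0.000577403 at this income.
η = (dQ/dM)·(M/Q) = 0.000577403 × (48129.3/43.622) = 0.637.

0.637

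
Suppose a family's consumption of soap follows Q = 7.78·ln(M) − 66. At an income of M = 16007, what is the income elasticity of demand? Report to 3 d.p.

0.835

At M = 16007: Q = 9.316.
dQ/dM = 7.78/M = 0.000486037 at this income.
η = (dQ/dM)·(M/Q) = 0.000486037 × (16007/9.316) = 0.835.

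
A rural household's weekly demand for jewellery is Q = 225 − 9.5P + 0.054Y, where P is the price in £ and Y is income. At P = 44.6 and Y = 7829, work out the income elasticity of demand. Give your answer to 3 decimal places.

At P = 44.6, Y = 7829: Q = 224.066.
Holding P constant, ∂Q/∂Y = 0.054.
η_Y = (∂Q/∂Y)·(Y/Q) = 0.054 × (7829/224.066) = 1.887.

1.887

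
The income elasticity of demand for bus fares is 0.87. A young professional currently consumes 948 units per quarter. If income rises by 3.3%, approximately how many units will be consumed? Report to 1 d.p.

%ΔQ ≈ η × %ΔI = 0.87 × 3.3% = 2.871%.
New Q ≈ 948 × (1 + 0.02871) = 975.2.

975.2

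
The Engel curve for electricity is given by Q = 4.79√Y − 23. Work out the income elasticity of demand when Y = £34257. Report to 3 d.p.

At Y = 34257: Q = 863.564.
dQ/dY = 4.79/(2√Y) = 0.0129399 at this income.
η = (dQ/dY)·(Y/Q) = 0.0129399 × (34257/863.564) = 0.513.

0.513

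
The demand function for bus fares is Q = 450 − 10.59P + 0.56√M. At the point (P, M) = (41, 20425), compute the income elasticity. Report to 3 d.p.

0.418

At P = 41, M = 20425: Q = 95.843.
Holding P constant, ∂Q/∂M = 0.56/(2√M) = 0.00195919.
η_M = (∂Q/∂M)·(M/Q) = 0.00195919 × (20425/95.843) = 0.418.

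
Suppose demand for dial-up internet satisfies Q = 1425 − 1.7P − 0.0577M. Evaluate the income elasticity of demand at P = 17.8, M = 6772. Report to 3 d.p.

-0.389

At P = 17.8, M = 6772: Q = 1003.996.
Holding P constant, ∂Q/∂M = −0.0577.
η_M = (∂Q/∂M)·(M/Q) = -0.0577 × (6772/1003.996) = -0.389.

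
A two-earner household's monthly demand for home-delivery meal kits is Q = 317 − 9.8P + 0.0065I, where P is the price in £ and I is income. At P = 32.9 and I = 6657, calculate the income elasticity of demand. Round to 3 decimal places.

At P = 32.9, I = 6657: Q = 37.850.
Holding P constant, ∂Q/∂I = 0.0065.
η_I = (∂Q/∂I)·(I/Q) = 0.0065 × (6657/37.850) = 1.143.

1.143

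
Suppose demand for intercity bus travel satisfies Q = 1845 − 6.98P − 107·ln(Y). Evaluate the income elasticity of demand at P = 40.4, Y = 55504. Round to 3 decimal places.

At P = 40.4, Y = 55504: Q = 394.117.
Holding P constant, ∂Q/∂Y = -107/Y = -0.00192779.
η_Y = (∂Q/∂Y)·(Y/Q) = -0.00192779 × (55504/394.117) = -0.271.

-0.271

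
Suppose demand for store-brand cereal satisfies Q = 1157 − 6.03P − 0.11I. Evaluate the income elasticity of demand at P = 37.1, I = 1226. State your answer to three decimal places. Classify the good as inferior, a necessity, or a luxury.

-0.169 (inferior good)

At P = 37.1, I = 1226: Q = 798.427.
Holding P constant, ∂Q/∂I = −0.11.
η_I = (∂Q/∂I)·(I/Q) = -0.11 × (1226/798.427) = -0.169.
Since η < 0, this is an inferior good.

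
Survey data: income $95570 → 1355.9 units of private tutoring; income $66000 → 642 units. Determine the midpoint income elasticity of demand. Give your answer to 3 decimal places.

1.952

ΔQ = 642 − 1355.9 = -713.9; midpoint Q̄ = (1355.9 + 642)/2 = 998.95.
ΔI = 66000 − 95570 = -29570; midpoint Ī = (95570 + 66000)/2 = 80785.
η = (ΔQ/Q̄) ÷ (ΔI/Ī) = (-713.9/998.95) ÷ (-29570/80785) = 1.952.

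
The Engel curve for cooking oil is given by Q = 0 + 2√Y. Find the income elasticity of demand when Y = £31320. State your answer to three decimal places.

At Y = 31320: Q = 353.949.
dQ/dY = 2/(2√Y) = 0.00565053 at this income.
η = (dQ/dY)·(Y/Q) = 0.00565053 × (31320/353.949) = 0.500.

0.500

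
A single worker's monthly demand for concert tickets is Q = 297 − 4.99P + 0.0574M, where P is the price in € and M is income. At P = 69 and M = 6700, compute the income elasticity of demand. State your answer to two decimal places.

1.14

At P = 69, M = 6700: Q = 337.270.
Holding P constant, ∂Q/∂M = 0.0574.
η_M = (∂Q/∂M)·(M/Q) = 0.0574 × (6700/337.270) = 1.14.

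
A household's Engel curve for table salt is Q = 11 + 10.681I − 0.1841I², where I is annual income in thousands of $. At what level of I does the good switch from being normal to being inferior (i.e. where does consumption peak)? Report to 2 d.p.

29.01

dQ/dI = 10.681 − 0.3682I.
The good is inferior where dQ/dI < 0. Setting dQ/dI = 0 gives I = 10.681 / 0.3682 = 29.01.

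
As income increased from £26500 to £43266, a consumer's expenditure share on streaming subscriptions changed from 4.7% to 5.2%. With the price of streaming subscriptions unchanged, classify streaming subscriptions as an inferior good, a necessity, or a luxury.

The budget share rises as income rises, so η > 1.

luxury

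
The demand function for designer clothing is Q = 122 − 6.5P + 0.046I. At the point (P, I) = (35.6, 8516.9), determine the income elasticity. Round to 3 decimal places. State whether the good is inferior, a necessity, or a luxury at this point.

At P = 35.6, I = 8516.9: Q = 282.377.
Holding P constant, ∂Q/∂I = 0.046.
η_I = (∂Q/∂I)·(I/Q) = 0.046 × (8516.9/282.377) = 1.387.
Since η > 1, this is a luxury.

1.387 (luxury)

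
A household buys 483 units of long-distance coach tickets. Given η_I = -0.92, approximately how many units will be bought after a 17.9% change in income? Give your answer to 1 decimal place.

403.5

%ΔQ ≈ η × %ΔI = -0.92 × 17.9% = -16.468%.
New Q ≈ 483 × (1 − 0.16468) = 403.5.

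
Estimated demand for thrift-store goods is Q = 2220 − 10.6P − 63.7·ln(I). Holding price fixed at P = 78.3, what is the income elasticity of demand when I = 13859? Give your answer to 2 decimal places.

-0.08

At P = 78.3, I = 13859: Q = 782.533.
Holding P constant, ∂Q/∂I = -63.7/I = -0.00459629.
η_I = (∂Q/∂I)·(I/Q) = -0.00459629 × (13859/782.533) = -0.08.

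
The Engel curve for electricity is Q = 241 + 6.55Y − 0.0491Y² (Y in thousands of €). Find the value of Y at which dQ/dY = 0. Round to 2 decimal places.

dQ/dY = 6.55 − 0.0982Y.
The good is inferior where dQ/dY < 0. Setting dQ/dY = 0 gives Y = 6.55 / 0.0982 = 66.70.

66.70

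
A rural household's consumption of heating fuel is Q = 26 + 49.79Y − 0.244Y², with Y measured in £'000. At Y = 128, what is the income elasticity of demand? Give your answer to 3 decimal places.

At Y = 128: Q = 2401.4240.
dQ/dY = 49.79 − 0.488Y = -12.67400.
η = (dQ/dY)·(Y/Q) = -12.67400 × (128/2401.4240) = -0.676.

-0.676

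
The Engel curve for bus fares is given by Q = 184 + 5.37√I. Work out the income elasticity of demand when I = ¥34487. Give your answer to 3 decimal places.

At I = 34487: Q = 1181.245.
dQ/dI = 5.37/(2√I) = 0.0144583 at this income.
η = (dQ/dI)·(I/Q) = 0.0144583 × (34487/1181.245) = 0.422.

0.422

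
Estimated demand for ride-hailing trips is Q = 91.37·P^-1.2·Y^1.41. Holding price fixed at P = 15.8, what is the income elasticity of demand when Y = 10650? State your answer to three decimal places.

1.410

For a multiplicative demand Q = A·P^α·Y^β, the income elasticity is β everywhere.
Here β = 1.41, so η = 1.410.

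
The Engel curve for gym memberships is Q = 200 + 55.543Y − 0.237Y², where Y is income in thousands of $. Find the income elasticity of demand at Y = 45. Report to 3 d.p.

0.694

At Y = 45: Q = 2219.5100.
dQ/dY = 55.543 − 0.474Y = 34.21300.
η = (dQ/dY)·(Y/Q) = 34.21300 × (45/2219.5100) = 0.694.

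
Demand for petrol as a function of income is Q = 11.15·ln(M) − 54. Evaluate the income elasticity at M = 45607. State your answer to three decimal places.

At M = 45607: Q = 65.615.
dQ/dM = 11.15/M = 0.00024448 at this income.
η = (dQ/dM)·(M/Q) = 0.00024448 × (45607/65.615) = 0.170.

0.170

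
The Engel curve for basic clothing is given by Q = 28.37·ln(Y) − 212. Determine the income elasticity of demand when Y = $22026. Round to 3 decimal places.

0.396

At Y = 22026: Q = 71.699.
dQ/dY = 28.37/Y = 0.00128802 at this income.
η = (dQ/dY)·(Y/Q) = 0.00128802 × (22026/71.699) = 0.396.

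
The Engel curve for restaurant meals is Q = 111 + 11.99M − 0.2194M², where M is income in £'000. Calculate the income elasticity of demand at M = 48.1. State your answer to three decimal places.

At M = 48.1: Q = 180.1130.
dQ/dM = 11.99 − 0.4388M = -9.11628.
η = (dQ/dM)·(M/Q) = -9.11628 × (48.1/180.1130) = -2.435.

-2.435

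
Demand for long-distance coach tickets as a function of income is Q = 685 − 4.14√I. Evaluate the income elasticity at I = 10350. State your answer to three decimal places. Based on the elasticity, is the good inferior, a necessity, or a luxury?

-0.798 (inferior good)

At I = 10350: Q = 263.817.
dQ/dI = -4.14/(2√I) = -0.020347 at this income.
η = (dQ/dI)·(I/Q) = -0.020347 × (10350/263.817) = -0.798.
Since η < 0, the good is an inferior good.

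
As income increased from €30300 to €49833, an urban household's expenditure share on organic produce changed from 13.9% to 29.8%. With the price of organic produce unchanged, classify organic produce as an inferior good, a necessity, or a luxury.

luxury

The budget share rises as income rises, so η > 1.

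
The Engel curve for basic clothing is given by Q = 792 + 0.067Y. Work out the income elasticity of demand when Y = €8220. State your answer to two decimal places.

0.41

At Y = 8220: Q = 1342.740.
dQ/dY = 0.067.
η = (dQ/dY)·(Y/Q) = 0.067 × (8220/1342.740) = 0.41.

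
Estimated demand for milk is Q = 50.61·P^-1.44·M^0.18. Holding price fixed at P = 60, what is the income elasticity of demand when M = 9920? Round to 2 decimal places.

For a multiplicative demand Q = A·P^α·M^β, the income elasticity is β everywhere.
Here β = 0.18, so η = 0.18.

0.18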